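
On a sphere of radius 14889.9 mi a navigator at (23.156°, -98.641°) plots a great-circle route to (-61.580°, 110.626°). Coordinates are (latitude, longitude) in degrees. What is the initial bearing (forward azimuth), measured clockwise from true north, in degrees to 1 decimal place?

199.8°

With φ₁ = 0.4041, φ₂ = -1.0748, Δλ = -2.6308 rad, the forward-azimuth formula gives
θ = atan2( sin Δλ cos φ₂ , cos φ₁ sin φ₂ − sin φ₁ cos φ₂ cos Δλ ) = atan2(-0.2327, -0.6454) = -160.17°.
Adding 360° brings this into [0°, 360°): 199.8°.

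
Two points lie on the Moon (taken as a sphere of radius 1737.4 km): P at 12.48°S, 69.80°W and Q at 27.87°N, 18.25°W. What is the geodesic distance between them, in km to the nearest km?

In radians: φ₁ = -0.2178, φ₂ = 0.4864, Δλ = 51.550° = 0.8997 rad.
cos c = sin φ₁ sin φ₂ + cos φ₁ cos φ₂ cos Δλ = (-0.2161)(0.4675) + (0.9764)(0.8840)(0.6218) = 0.43570,
so c = arccos(0.43570) = 1.11998 rad.
Distance = R·c = 1737.4 × 1.1200 ≈ 1946 km.

1946 km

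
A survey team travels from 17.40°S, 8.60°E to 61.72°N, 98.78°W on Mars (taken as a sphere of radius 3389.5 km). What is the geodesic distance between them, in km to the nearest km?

6713 km

With latitudes φ₁ = -17.400°, φ₂ = 61.720° and longitude difference Δλ = -107.380°:
cos c = sin φ₁ sin φ₂ + cos φ₁ cos φ₂ cos Δλ = (-0.2990)(0.8806) + (0.9542)(0.4738)(-0.2987) = -0.39839,
so c = arccos(-0.39839) = 1.98056 rad.
Distance = R·c = 3389.5 × 1.9806 ≈ 6713 km.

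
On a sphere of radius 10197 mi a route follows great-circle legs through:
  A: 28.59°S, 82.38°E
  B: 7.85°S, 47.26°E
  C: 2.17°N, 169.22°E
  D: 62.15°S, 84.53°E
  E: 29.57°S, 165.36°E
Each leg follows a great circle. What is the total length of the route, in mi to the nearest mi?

55233 mi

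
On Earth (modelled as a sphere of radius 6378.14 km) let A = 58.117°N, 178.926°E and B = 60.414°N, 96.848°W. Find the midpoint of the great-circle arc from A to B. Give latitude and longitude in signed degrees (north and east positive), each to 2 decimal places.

66.19°, -140.71°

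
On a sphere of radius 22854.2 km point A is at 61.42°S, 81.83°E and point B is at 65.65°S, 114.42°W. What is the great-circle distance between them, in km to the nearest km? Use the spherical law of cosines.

20886 km

With latitudes φ₁ = -61.420°, φ₂ = -65.650° and longitude difference Δλ = 163.750°:
cos c = sin φ₁ sin φ₂ + cos φ₁ cos φ₂ cos Δλ = (-0.8782)(-0.9110) + (0.4784)(0.4123)(-0.9600) = 0.61067,
so c = arccos(0.61067) = 0.91389 rad.
Distance = R·c = 22854.2 × 0.9139 ≈ 20886 km.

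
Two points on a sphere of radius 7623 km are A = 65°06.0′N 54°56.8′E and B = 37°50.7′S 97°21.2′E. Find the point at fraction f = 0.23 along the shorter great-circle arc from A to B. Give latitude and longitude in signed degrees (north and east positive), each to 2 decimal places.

42.55°, 73.60°

Central angle δ = 1.8870 rad. Interpolating on the sphere with fraction f = 0.23:
P = [sin((1−f)δ)·A + sin(fδ)·B] / sin δ = 1.0449·A + 0.4425·B in Cartesian coordinates,
giving P = (0.2080, 0.7067, 0.6763), i.e. latitude 42.55°, longitude 73.60°.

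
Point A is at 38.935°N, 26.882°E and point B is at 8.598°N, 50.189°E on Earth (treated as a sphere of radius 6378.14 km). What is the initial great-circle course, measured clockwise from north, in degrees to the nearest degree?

With φ₁ = 0.6795, φ₂ = 0.1501, Δλ = 0.4068 rad, the forward-azimuth formula gives
θ = atan2( sin Δλ cos φ₂ , cos φ₁ sin φ₂ − sin φ₁ cos φ₂ cos Δλ ) = atan2(0.3912, -0.4544) = 139.27°.
So the initial bearing is 139°.

139°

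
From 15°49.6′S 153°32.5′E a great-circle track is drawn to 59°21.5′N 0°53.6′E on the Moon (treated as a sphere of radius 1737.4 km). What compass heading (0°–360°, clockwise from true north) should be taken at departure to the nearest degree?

With φ₁ = -0.2762, φ₂ = 1.0360, Δλ = -2.6642 rad, the forward-azimuth formula gives
θ = atan2( sin Δλ cos φ₂ , cos φ₁ sin φ₂ − sin φ₁ cos φ₂ cos Δλ ) = atan2(-0.2342, 0.7043) = -18.39°.
Adding 360° brings this into [0°, 360°): 342°.

342°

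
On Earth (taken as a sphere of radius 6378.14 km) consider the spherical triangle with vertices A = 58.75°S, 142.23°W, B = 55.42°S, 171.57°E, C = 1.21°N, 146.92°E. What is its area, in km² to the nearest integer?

6523982 km²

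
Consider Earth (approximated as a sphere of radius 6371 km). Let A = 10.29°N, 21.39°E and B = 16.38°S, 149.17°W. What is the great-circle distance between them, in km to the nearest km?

18790 km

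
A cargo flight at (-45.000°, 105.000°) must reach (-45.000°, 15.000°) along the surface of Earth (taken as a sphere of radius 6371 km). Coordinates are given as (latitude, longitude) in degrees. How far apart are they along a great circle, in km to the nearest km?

6672 km

In radians: φ₁ = -0.7854, φ₂ = -0.7854, Δλ = -90.000° = -1.5708 rad.
cos c = sin φ₁ sin φ₂ + cos φ₁ cos φ₂ cos Δλ = (-0.7071)(-0.7071) + (0.7071)(0.7071)(-0.0000) = 0.50000,
so c = arccos(0.50000) = 1.04720 rad.
Distance = R·c = 6371 × 1.0472 ≈ 6672 km.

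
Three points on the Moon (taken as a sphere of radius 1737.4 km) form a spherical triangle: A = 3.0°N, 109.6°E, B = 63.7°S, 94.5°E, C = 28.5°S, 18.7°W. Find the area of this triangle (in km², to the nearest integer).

Side lengths (central angles): a = 1.2929, b = 2.1760, c = 1.1807 rad; semiperimeter s = 2.3248.
By l'Huilier's theorem, tan(E/4) = √[tan(s/2) tan((s−a)/2) tan((s−b)/2) tan((s−c)/2)], giving spherical excess E = 0.9829 rad.
Area = E·R² = 0.9829 × (1737.4)² ≈ 2967035 km².

2967035 km²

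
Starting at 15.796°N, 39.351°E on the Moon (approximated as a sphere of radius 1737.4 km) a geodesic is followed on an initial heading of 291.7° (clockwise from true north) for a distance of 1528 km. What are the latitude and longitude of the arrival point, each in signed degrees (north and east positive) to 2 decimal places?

Angular distance δ = d/R = 1528/1737.4 = 0.87948 rad; initial bearing θ = 5.0911 rad.
sin φ₂ = sin φ₁ cos δ + cos φ₁ sin δ cos θ = (0.2722)(0.6376) + (0.9622)(0.7704)(0.3697) = 0.4476, so φ₂ = 26.59°.
Δλ = atan2(sin θ sin δ cos φ₁, cos δ − sin φ₁ sin φ₂) = atan2(-0.6888, 0.5157) = -53.177°.
λ₂ = 39.351° − 53.177° = -13.83°.

26.59°, -13.83°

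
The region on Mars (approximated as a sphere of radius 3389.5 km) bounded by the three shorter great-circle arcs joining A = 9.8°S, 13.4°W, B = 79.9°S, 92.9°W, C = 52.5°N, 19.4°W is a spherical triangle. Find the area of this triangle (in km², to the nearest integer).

5306699 km²

Side lengths (central angles): a = 2.4200, b = 1.0910, c = 1.3704 rad; semiperimeter s = 2.4407.
By l'Huilier's theorem, tan(E/4) = √[tan(s/2) tan((s−a)/2) tan((s−b)/2) tan((s−c)/2)], giving spherical excess E = 0.4619 rad.
Area = E·R² = 0.4619 × (3389.5)² ≈ 5306699 km².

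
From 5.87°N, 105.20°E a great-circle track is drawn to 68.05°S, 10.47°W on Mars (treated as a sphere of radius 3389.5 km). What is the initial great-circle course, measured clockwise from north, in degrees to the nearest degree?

200°

With φ₁ = 0.1025, φ₂ = -1.1877, Δλ = -2.0188 rad, the forward-azimuth formula gives
θ = atan2( sin Δλ cos φ₂ , cos φ₁ sin φ₂ − sin φ₁ cos φ₂ cos Δλ ) = atan2(-0.3369, -0.9061) = -159.60°.
Adding 360° brings this into [0°, 360°): 200°.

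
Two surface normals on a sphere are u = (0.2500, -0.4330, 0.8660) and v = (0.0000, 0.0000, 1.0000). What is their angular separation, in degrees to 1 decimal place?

u·v = 0.8660; |u| = 1.0000, |v| = 1.0000.
cos θ = (u·v)/(|u||v|) = 0.8660, so θ = 30.0°.

30.0°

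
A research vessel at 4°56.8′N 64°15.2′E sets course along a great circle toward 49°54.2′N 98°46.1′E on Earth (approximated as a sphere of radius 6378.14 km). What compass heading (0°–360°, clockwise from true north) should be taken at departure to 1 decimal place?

Δλ = 34.515° = 0.6024 rad.
y = sin Δλ · cos φ₂ = (0.5666)(0.6441) = 0.3649
x = cos φ₁ sin φ₂ − sin φ₁ cos φ₂ cos Δλ = (0.9963)(0.7650) − (0.0862)(0.6441)(0.8240) = 0.7163
θ = atan2(y, x) = 27.00°, so the bearing is 27.0°.

27.0°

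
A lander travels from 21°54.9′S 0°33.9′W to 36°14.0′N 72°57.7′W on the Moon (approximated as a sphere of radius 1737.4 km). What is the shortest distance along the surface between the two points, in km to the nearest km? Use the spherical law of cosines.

2719 km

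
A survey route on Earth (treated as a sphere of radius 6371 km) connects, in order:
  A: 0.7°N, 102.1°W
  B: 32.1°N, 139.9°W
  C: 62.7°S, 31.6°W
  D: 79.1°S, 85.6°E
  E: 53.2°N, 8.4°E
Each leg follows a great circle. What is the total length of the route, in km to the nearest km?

Leg A→B: central angle 0.8287 rad, distance 5279.9 km.
Leg B→C: central angle 2.2071 rad, distance 14061.3 km.
Leg C→D: central angle 0.5864 rad, distance 3735.9 km.
Leg D→E: central angle 2.4359 rad, distance 15519.4 km.
Total: 5279.9 + 14061.3 + 3735.9 + 15519.4 ≈ 38597 km.

38597 km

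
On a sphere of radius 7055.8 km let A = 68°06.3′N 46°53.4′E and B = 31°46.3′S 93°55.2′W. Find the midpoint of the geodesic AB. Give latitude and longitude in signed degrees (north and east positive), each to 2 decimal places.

33.40°, -71.14°

The central angle between A and B is δ = 2.3954 rad.
With f = 0.5, the slerp weights are sin((1−f)δ)/sin δ = 1.3717 and sin(fδ)/sin δ = 1.3717.
Weighted sum of the unit vectors: (1.3717)·(0.2548,0.2722,0.9279) + (1.3717)·(-0.0581,-0.8482,-0.5265) = (0.2699, -0.7900, 0.5505).
Converting back: φ = atan2(z, √(x²+y²)) = 33.40°, λ = atan2(y, x) = -71.14°.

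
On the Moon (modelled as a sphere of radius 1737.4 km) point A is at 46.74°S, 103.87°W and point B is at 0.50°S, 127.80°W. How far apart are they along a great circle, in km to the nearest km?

1539 km

Let φ₁ = -0.8158 rad, φ₂ = -0.0087 rad, and Δλ = -0.4177 rad.
Haversine: a = sin²(Δφ/2) + cos φ₁ cos φ₂ sin²(Δλ/2) = 0.1542 + (0.6853)(1.0000)(0.0430) = 0.18363.
Central angle c = 2·arcsin(√a) = 0.88572 rad.
Distance = R·c = 1737.4 × 0.8857 ≈ 1539 km.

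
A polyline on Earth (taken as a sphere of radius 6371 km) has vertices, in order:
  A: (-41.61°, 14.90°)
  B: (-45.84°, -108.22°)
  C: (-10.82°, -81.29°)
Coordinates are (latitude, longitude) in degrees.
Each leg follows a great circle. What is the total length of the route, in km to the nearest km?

Leg A→B: central angle 1.3778 rad, distance 8778.1 km.
Leg B→C: central angle 0.7306 rad, distance 4654.9 km.
Total: 8778.1 + 4654.9 ≈ 13433 km.

13433 km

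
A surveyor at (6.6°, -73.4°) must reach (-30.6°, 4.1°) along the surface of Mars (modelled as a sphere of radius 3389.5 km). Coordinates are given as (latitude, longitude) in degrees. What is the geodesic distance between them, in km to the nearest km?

4894 km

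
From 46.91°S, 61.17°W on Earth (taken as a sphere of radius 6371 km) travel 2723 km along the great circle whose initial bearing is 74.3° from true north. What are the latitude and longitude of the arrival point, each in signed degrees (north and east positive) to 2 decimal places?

-36.01°, -31.61°

Angular distance δ = d/R = 2723/6371 = 0.42741 rad; initial bearing θ = 1.2968 rad.
sin φ₂ = sin φ₁ cos δ + cos φ₁ sin δ cos θ = (-0.7303)(0.9100) + (0.6831)(0.4145)(0.2706) = -0.5880, so φ₂ = -36.01°.
Δλ = atan2(sin θ sin δ cos φ₁, cos δ − sin φ₁ sin φ₂) = atan2(0.2726, 0.4807) = 29.559°.
λ₂ = -61.170° + 29.559° = -31.61°.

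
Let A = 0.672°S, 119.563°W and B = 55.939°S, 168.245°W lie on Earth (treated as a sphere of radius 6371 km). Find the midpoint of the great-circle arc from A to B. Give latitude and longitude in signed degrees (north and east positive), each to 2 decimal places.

-30.39°, -136.64°

The central angle between A and B is δ = 1.1816 rad.
With f = 0.5, the slerp weights are sin((1−f)δ)/sin δ = 0.6020 and sin(fδ)/sin δ = 0.6020.
Weighted sum of the unit vectors: (0.6020)·(-0.4933,-0.8698,-0.0117) + (0.6020)·(-0.5483,-0.1141,-0.8284) = (-0.6271, -0.5923, -0.5058).
Converting back: φ = atan2(z, √(x²+y²)) = -30.39°, λ = atan2(y, x) = -136.64°.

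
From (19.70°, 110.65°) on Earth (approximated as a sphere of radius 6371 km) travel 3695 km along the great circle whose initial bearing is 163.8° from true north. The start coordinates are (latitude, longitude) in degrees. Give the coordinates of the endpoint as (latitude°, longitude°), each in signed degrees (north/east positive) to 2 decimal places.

-12.33°, 119.65°

Angular distance δ = d/R = 3695/6371 = 0.57997 rad; initial bearing θ = 2.8588 rad.
sin φ₂ = sin φ₁ cos δ + cos φ₁ sin δ cos θ = (0.3371)(0.8365) + (0.9415)(0.5480)(-0.9603) = -0.2135, so φ₂ = -12.33°.
Δλ = atan2(sin θ sin δ cos φ₁, cos δ − sin φ₁ sin φ₂) = atan2(0.1439, 0.9084) = 9.003°.
λ₂ = 110.650° + 9.003° = 119.65°.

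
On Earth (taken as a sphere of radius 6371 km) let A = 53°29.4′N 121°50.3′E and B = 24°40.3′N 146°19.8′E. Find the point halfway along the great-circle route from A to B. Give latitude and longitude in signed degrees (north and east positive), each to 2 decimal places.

39.70°, 136.68°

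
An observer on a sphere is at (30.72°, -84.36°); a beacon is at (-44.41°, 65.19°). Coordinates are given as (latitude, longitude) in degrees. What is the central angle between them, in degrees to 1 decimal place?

With latitudes φ₁ = 30.720°, φ₂ = -44.410° and longitude difference Δλ = 149.550°:
Haversine: a = sin²(Δφ/2) + cos φ₁ cos φ₂ sin²(Δλ/2) = 0.3717 + (0.8597)(0.7144)(0.9310) = 0.94344.
Central angle c = 2·arcsin(√a) = 2.66136 rad.
So the angular separation is 152.5°.

152.5°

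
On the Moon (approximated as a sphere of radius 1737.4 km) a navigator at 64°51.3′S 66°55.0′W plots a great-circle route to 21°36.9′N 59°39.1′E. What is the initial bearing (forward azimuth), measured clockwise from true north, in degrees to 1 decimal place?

With φ₁ = -1.1319, φ₂ = 0.3773, Δλ = 2.2090 rad, the forward-azimuth formula gives
θ = atan2( sin Δλ cos φ₂ , cos φ₁ sin φ₂ − sin φ₁ cos φ₂ cos Δλ ) = atan2(0.7467, -0.3449) = 114.79°.
So the initial bearing is 114.8°.

114.8°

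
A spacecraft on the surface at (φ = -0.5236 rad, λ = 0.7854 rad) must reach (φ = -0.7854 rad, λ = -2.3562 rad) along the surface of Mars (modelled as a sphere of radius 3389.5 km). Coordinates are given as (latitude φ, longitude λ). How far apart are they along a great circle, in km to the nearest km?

6212 km

Let φ₁ = -0.5236 rad, φ₂ = -0.7854 rad, and Δλ = 3.1416 rad.
cos c = sin φ₁ sin φ₂ + cos φ₁ cos φ₂ cos Δλ = (-0.5000)(-0.7071) + (0.8660)(0.7071)(-1.0000) = -0.25882,
so c = arccos(-0.25882) = 1.83259 rad.
Distance = R·c = 3389.5 × 1.8326 ≈ 6212 km.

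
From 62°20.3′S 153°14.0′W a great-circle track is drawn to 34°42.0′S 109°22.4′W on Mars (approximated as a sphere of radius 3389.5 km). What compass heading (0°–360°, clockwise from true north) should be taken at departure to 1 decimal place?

65.4°

With φ₁ = -1.0880, φ₂ = -0.6056, Δλ = 0.7655 rad, the forward-azimuth formula gives
θ = atan2( sin Δλ cos φ₂ , cos φ₁ sin φ₂ − sin φ₁ cos φ₂ cos Δλ ) = atan2(0.5697, 0.2608) = 65.40°.
So the initial bearing is 65.4°.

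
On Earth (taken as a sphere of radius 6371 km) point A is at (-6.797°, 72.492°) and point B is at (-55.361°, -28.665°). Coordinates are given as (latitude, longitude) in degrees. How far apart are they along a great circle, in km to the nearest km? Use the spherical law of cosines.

Let φ₁ = -0.1186 rad, φ₂ = -0.9662 rad, and Δλ = -1.7655 rad.
cos c = sin φ₁ sin φ₂ + cos φ₁ cos φ₂ cos Δλ = (-0.1184)(-0.8227) + (0.9930)(0.5684)(-0.1935) = -0.01184,
so c = arccos(-0.01184) = 1.58263 rad.
Distance = R·c = 6371 × 1.5826 ≈ 10083 km.

10083 km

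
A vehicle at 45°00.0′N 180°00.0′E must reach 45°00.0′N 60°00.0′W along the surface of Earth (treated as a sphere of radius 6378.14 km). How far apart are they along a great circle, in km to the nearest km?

With latitudes φ₁ = 45.000°, φ₂ = 45.000° and longitude difference Δλ = 120.000°:
cos c = sin φ₁ sin φ₂ + cos φ₁ cos φ₂ cos Δλ = (0.7071)(0.7071) + (0.7071)(0.7071)(-0.5000) = 0.25000,
so c = arccos(0.25000) = 1.31812 rad.
Distance = R·c = 6378.14 × 1.3181 ≈ 8407 km.

8407 km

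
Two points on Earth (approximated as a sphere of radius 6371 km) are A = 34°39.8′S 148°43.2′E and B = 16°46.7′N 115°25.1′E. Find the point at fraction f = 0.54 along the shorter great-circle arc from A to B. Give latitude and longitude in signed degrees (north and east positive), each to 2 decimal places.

-7.24°, 129.54°

The central angle between A and B is δ = 1.0541 rad.
With f = 0.54, the slerp weights are sin((1−f)δ)/sin δ = 0.5361 and sin(fδ)/sin δ = 0.6199.
Weighted sum of the unit vectors: (0.5361)·(-0.7029,0.4271,-0.5688) + (0.6199)·(-0.4110,0.8647,0.2887) = (-0.6316, 0.7650, -0.1260).
Converting back: φ = atan2(z, √(x²+y²)) = -7.24°, λ = atan2(y, x) = 129.54°.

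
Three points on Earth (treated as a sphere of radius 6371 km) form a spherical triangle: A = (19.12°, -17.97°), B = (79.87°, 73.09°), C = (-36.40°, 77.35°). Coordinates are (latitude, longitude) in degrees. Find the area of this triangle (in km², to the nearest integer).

Side lengths (central angles): a = 2.0297, b = 1.8389, c = 1.2457 rad; semiperimeter s = 2.5572.
By l'Huilier's theorem, tan(E/4) = √[tan(s/2) tan((s−a)/2) tan((s−b)/2) tan((s−c)/2)], giving spherical excess E = 1.8837 rad.
Area = E·R² = 1.8837 × (6371)² ≈ 76460106 km².

76460106 km²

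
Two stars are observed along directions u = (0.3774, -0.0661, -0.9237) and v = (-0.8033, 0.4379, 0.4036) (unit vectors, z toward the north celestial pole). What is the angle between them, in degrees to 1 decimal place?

134.8°

u·v = -0.7049; |u| = 1.0000, |v| = 1.0000.
cos θ = (u·v)/(|u||v|) = -0.7049, so θ = 134.8°.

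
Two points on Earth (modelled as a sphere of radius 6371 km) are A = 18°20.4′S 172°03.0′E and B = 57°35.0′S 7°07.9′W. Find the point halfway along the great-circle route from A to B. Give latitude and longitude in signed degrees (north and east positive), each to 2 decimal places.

-70.37°, 170.99°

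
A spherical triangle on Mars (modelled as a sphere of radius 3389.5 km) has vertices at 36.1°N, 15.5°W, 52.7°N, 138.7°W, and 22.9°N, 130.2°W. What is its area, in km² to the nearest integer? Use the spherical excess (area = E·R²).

Side lengths (central angles): a = 0.5323, b = 1.6526, c = 1.3688 rad; semiperimeter s = 1.7769.
By l'Huilier's theorem, tan(E/4) = √[tan(s/2) tan((s−a)/2) tan((s−b)/2) tan((s−c)/2)], giving spherical excess E = 0.4248 rad.
Area = E·R² = 0.4248 × (3389.5)² ≈ 4880434 km².

4880434 km²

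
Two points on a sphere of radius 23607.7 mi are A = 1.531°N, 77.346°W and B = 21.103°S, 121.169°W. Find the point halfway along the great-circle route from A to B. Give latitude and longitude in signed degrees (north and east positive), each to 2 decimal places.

-10.53°, -98.46°

Central angle δ = 0.8457 rad. Interpolating on the sphere with fraction f = 0.5:
P = [sin((1−f)δ)·A + sin(fδ)·B] / sin δ = 0.5483·A + 0.5483·B in Cartesian coordinates,
giving P = (-0.1447, -0.9725, -0.1828), i.e. latitude -10.53°, longitude -98.46°.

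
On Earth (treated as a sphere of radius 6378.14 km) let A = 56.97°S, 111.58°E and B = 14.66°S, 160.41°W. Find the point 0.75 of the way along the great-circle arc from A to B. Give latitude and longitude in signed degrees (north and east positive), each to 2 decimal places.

The central angle between A and B is δ = 1.3382 rad.
With f = 0.75, the slerp weights are sin((1−f)δ)/sin δ = 0.3374 and sin(fδ)/sin δ = 0.8668.
Weighted sum of the unit vectors: (0.3374)·(-0.2005,0.5069,-0.8384) + (0.8668)·(-0.9114,-0.3244,-0.2531) = (-0.8577, -0.1101, -0.5023).
Converting back: φ = atan2(z, √(x²+y²)) = -30.15°, λ = atan2(y, x) = -172.68°.

-30.15°, -172.68°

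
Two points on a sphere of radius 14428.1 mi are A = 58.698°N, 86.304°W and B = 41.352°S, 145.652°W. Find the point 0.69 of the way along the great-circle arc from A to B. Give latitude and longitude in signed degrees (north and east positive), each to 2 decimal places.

-9.83°, -129.61°

Central angle δ = 1.9452 rad. Interpolating on the sphere with fraction f = 0.69:
P = [sin((1−f)δ)·A + sin(fδ)·B] / sin δ = 0.6093·A + 1.0465·B in Cartesian coordinates,
giving P = (-0.6282, -0.7591, -0.1707), i.e. latitude -9.83°, longitude -129.61°.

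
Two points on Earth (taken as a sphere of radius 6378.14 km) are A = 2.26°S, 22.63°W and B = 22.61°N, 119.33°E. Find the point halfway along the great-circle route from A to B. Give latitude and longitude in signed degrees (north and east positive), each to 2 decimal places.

28.68°, 41.80°

Central angle δ = 2.4063 rad. Interpolating on the sphere with fraction f = 0.5:
P = [sin((1−f)δ)·A + sin(fδ)·B] / sin δ = 1.3912·A + 1.3912·B in Cartesian coordinates,
giving P = (0.6540, 0.5847, 0.4800), i.e. latitude 28.68°, longitude 41.80°.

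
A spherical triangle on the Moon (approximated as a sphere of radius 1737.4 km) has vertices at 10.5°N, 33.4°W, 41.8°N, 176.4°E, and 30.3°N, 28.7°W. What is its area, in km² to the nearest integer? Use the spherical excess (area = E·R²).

918270 km²

Side lengths (central angles): a = 1.8199, b = 0.3539, c = 2.1113 rad; semiperimeter s = 2.1426.
By l'Huilier's theorem, tan(E/4) = √[tan(s/2) tan((s−a)/2) tan((s−b)/2) tan((s−c)/2)], giving spherical excess E = 0.3042 rad.
Area = E·R² = 0.3042 × (1737.4)² ≈ 918270 km².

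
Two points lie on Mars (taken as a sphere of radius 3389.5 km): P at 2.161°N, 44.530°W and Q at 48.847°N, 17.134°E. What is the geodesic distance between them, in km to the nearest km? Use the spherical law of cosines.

With latitudes φ₁ = 2.161°, φ₂ = 48.847° and longitude difference Δλ = 61.664°:
cos c = sin φ₁ sin φ₂ + cos φ₁ cos φ₂ cos Δλ = (0.0377)(0.7530) + (0.9993)(0.6581)(0.4746) = 0.34052,
so c = arccos(0.34052) = 1.22333 rad.
Distance = R·c = 3389.5 × 1.2233 ≈ 4146 km.

4146 km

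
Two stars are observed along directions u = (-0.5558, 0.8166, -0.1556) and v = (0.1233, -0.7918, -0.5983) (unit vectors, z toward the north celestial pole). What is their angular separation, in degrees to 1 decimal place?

u·v = -0.6220; |u| = 1.0000, |v| = 1.0001.
cos θ = (u·v)/(|u||v|) = -0.6220, so θ = 128.5°.

128.5°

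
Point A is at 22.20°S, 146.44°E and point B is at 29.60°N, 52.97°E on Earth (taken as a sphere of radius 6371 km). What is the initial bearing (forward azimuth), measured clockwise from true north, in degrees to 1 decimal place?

296.7°

With φ₁ = -0.3875, φ₂ = 0.5166, Δλ = -1.6314 rad, the forward-azimuth formula gives
θ = atan2( sin Δλ cos φ₂ , cos φ₁ sin φ₂ − sin φ₁ cos φ₂ cos Δλ ) = atan2(-0.8679, 0.4374) = -63.25°.
Adding 360° brings this into [0°, 360°): 296.7°.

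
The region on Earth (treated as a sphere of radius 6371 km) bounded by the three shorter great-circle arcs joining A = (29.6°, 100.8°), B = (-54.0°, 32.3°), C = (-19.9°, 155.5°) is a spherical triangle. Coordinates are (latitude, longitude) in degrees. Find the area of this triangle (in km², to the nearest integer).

Side lengths (central angles): a = 1.5981, b = 1.2616, c = 1.7847 rad; semiperimeter s = 2.3222.
By l'Huilier's theorem, tan(E/4) = √[tan(s/2) tan((s−a)/2) tan((s−b)/2) tan((s−c)/2)], giving spherical excess E = 1.4360 rad.
Area = E·R² = 1.4360 × (6371)² ≈ 58286877 km².

58286877 km²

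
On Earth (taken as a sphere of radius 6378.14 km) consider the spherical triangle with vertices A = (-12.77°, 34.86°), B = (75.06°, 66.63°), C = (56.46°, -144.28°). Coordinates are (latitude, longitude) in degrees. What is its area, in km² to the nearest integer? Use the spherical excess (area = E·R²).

Side lengths (central angles): a = 0.8188, b = 2.3790, c = 1.5706 rad; semiperimeter s = 2.3842.
By l'Huilier's theorem, tan(E/4) = √[tan(s/2) tan((s−a)/2) tan((s−b)/2) tan((s−c)/2)], giving spherical excess E = 0.2116 rad.
Area = E·R² = 0.2116 × (6378.14)² ≈ 8608198 km².

8608198 km²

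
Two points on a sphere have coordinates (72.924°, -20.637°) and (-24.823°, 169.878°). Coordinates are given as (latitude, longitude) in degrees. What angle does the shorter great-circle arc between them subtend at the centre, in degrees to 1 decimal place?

With latitudes φ₁ = 72.924°, φ₂ = -24.823° and longitude difference Δλ = -169.485°:
cos c = sin φ₁ sin φ₂ + cos φ₁ cos φ₂ cos Δλ = (0.9559)(-0.4198) + (0.2936)(0.9076)(-0.9832) = -0.66334,
so c = arccos(-0.66334) = 2.29608 rad.
So the angular separation is 131.6°.

131.6°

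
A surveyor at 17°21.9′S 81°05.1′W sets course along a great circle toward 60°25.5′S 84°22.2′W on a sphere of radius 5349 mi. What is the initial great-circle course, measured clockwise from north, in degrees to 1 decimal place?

Δλ = -3.285° = -0.0573 rad.
y = sin Δλ · cos φ₂ = (-0.0573)(0.4936) = -0.0283
x = cos φ₁ sin φ₂ − sin φ₁ cos φ₂ cos Δλ = (0.9544)(-0.8697) − (-0.2985)(0.4936)(0.9984) = -0.6830
θ = atan2(y, x) = -177.63°; adding 360° gives 182.4°.

182.4°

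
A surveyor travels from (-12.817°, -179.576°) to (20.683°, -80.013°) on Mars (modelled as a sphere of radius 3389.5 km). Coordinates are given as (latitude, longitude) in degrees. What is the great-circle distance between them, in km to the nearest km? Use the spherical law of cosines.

In radians: φ₁ = -0.2237, φ₂ = 0.3610, Δλ = 99.563° = 1.7377 rad.
cos c = sin φ₁ sin φ₂ + cos φ₁ cos φ₂ cos Δλ = (-0.2218)(0.3532) + (0.9751)(0.9355)(-0.1661) = -0.22990,
so c = arccos(-0.22990) = 1.80278 rad.
Distance = R·c = 3389.5 × 1.8028 ≈ 6111 km.

6111 km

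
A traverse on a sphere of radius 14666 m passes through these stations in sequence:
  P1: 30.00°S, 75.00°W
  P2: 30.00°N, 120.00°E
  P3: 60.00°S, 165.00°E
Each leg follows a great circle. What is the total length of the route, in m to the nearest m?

67654 m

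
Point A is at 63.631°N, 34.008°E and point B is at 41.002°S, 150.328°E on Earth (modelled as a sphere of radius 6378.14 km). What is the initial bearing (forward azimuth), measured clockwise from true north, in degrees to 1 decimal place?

89.3°

With φ₁ = 1.1106, φ₂ = -0.7156, Δλ = 2.0302 rad, the forward-azimuth formula gives
θ = atan2( sin Δλ cos φ₂ , cos φ₁ sin φ₂ − sin φ₁ cos φ₂ cos Δλ ) = atan2(0.6764, 0.0084) = 89.29°.
So the initial bearing is 89.3°.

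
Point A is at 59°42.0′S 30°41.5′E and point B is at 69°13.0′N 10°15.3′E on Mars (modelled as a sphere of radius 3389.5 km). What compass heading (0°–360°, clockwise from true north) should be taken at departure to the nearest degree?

351°

With φ₁ = -1.0420, φ₂ = 1.2081, Δλ = -0.3567 rad, the forward-azimuth formula gives
θ = atan2( sin Δλ cos φ₂ , cos φ₁ sin φ₂ − sin φ₁ cos φ₂ cos Δλ ) = atan2(-0.1239, 0.7588) = -9.27°.
Adding 360° brings this into [0°, 360°): 351°.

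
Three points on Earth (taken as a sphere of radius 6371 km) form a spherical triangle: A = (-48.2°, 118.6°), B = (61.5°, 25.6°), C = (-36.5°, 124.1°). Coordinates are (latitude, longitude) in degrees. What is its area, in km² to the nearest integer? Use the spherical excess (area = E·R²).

15367446 km²

Side lengths (central angles): a = 2.1888, b = 0.2160, c = 2.3074 rad; semiperimeter s = 2.3561.
By l'Huilier's theorem, tan(E/4) = √[tan(s/2) tan((s−a)/2) tan((s−b)/2) tan((s−c)/2)], giving spherical excess E = 0.3786 rad.
Area = E·R² = 0.3786 × (6371)² ≈ 15367446 km².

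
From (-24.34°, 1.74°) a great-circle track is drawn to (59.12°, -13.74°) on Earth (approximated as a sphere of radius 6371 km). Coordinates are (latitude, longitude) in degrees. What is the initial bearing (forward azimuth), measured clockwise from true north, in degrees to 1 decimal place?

352.1°

Δλ = -15.480° = -0.2702 rad.
y = sin Δλ · cos φ₂ = (-0.2669)(0.5132) = -0.1370
x = cos φ₁ sin φ₂ − sin φ₁ cos φ₂ cos Δλ = (0.9111)(0.8582) − (-0.4122)(0.5132)(0.9637) = 0.9858
θ = atan2(y, x) = -7.91°; adding 360° gives 352.1°.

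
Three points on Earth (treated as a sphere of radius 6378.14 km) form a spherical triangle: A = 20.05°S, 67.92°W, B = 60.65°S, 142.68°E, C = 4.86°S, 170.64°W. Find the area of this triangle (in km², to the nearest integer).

54472126 km²

Side lengths (central angles): a = 1.1495, b = 1.7488, c = 1.6684 rad; semiperimeter s = 2.2834.
By l'Huilier's theorem, tan(E/4) = √[tan(s/2) tan((s−a)/2) tan((s−b)/2) tan((s−c)/2)], giving spherical excess E = 1.3390 rad.
Area = E·R² = 1.3390 × (6378.14)² ≈ 54472126 km².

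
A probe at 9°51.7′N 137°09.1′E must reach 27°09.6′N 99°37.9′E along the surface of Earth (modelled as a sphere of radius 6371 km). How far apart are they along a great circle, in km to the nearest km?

In radians: φ₁ = 0.1721, φ₂ = 0.4740, Δλ = -37.520° = -0.6548 rad.
cos c = sin φ₁ sin φ₂ + cos φ₁ cos φ₂ cos Δλ = (0.1713)(0.4565) + (0.9852)(0.8897)(0.7931) = 0.77344,
so c = arccos(0.77344) = 0.68655 rad.
Distance = R·c = 6371 × 0.6865 ≈ 4374 km.

4374 km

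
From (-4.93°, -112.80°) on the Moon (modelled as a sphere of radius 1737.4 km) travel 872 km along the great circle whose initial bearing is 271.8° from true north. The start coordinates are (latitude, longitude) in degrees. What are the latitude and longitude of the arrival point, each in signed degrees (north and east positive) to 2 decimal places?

Angular distance δ = d/R = 872/1737.4 = 0.50190 rad; initial bearing θ = 4.7438 rad.
sin φ₂ = sin φ₁ cos δ + cos φ₁ sin δ cos θ = (-0.0859)(0.8767) + (0.9963)(0.4811)(0.0314) = -0.0603, so φ₂ = -3.46°.
Δλ = atan2(sin θ sin δ cos φ₁, cos δ − sin φ₁ sin φ₂) = atan2(-0.4791, 0.8715) = -28.798°.
λ₂ = -112.800° − 28.798° = -141.60°.

-3.46°, -141.60°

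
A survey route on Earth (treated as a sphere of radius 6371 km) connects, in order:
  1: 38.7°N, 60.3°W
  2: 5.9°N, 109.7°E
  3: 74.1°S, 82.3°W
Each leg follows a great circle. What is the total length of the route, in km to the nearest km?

27340 km

Leg 1→2: central angle 2.3465 rad, distance 14949.7 km.
Leg 2→3: central angle 1.9449 rad, distance 12390.8 km.
Total: 14949.7 + 12390.8 ≈ 27340 km.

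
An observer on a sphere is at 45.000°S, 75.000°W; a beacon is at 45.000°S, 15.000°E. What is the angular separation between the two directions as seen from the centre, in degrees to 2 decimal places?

60.00°

Let φ₁ = -0.7854 rad, φ₂ = -0.7854 rad, and Δλ = 1.5708 rad.
cos c = sin φ₁ sin φ₂ + cos φ₁ cos φ₂ cos Δλ = (-0.7071)(-0.7071) + (0.7071)(0.7071)(0.0000) = 0.50000,
so c = arccos(0.50000) = 1.04720 rad.
So the angular separation is 60.00°.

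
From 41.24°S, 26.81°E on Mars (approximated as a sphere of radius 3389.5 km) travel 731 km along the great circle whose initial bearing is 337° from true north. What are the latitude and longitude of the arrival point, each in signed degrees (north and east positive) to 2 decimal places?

Angular distance δ = d/R = 731/3389.5 = 0.21567 rad; initial bearing θ = 5.8818 rad.
sin φ₂ = sin φ₁ cos δ + cos φ₁ sin δ cos θ = (-0.6592)(0.9768) + (0.7520)(0.2140)(0.9205) = -0.4958, so φ₂ = -29.72°.
Δλ = atan2(sin θ sin δ cos φ₁, cos δ − sin φ₁ sin φ₂) = atan2(-0.0629, 0.6500) = -5.525°.
λ₂ = 26.810° − 5.525° = 21.28°.

-29.72°, 21.28°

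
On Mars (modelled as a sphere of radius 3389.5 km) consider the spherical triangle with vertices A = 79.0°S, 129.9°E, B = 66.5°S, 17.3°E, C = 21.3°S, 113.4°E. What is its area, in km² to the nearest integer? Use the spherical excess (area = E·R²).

Side lengths (central angles): a = 1.2728, b = 1.0157, c = 0.5136 rad; semiperimeter s = 1.4010.
By l'Huilier's theorem, tan(E/4) = √[tan(s/2) tan((s−a)/2) tan((s−b)/2) tan((s−c)/2)], giving spherical excess E = 0.2830 rad.
Area = E·R² = 0.2830 × (3389.5)² ≈ 3251114 km².

3251114 km²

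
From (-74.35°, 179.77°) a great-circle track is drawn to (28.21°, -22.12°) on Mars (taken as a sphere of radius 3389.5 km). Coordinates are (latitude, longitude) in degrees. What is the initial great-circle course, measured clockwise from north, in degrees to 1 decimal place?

With φ₁ = -1.2977, φ₂ = 0.4924, Δλ = 2.7595 rad, the forward-azimuth formula gives
θ = atan2( sin Δλ cos φ₂ , cos φ₁ sin φ₂ − sin φ₁ cos φ₂ cos Δλ ) = atan2(0.3285, -0.6599) = 153.53°.
So the initial bearing is 153.5°.

153.5°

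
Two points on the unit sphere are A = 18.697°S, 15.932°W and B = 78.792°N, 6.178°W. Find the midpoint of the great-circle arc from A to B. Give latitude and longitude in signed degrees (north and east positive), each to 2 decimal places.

Central angle δ = 1.7042 rad. Interpolating on the sphere with fraction f = 0.5:
P = [sin((1−f)δ)·A + sin(fδ)·B] / sin δ = 0.7594·A + 0.7594·B in Cartesian coordinates,
giving P = (0.8385, -0.2133, 0.5015), i.e. latitude 30.10°, longitude -14.28°.

30.10°, -14.28°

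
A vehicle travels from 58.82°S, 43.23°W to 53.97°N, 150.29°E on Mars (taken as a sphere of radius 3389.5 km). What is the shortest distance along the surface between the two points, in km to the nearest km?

10122 km

In radians: φ₁ = -1.0266, φ₂ = 0.9420, Δλ = -166.480° = -2.9056 rad.
cos c = sin φ₁ sin φ₂ + cos φ₁ cos φ₂ cos Δλ = (-0.8555)(0.8087) + (0.5177)(0.5882)(-0.9723) = -0.98798,
so c = arccos(-0.98798) = 2.98639 rad.
Distance = R·c = 3389.5 × 2.9864 ≈ 10122 km.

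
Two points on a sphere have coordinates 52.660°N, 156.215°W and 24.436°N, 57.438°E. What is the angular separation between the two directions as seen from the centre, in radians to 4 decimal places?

1.7019 rad

With latitudes φ₁ = 52.660°, φ₂ = 24.436° and longitude difference Δλ = -146.347°:
Haversine: a = sin²(Δφ/2) + cos φ₁ cos φ₂ sin²(Δλ/2) = 0.0594 + (0.6065)(0.9104)(0.9162) = 0.56539.
Central angle c = 2·arcsin(√a) = 1.70194 rad.
So the angular separation is 1.7019 rad.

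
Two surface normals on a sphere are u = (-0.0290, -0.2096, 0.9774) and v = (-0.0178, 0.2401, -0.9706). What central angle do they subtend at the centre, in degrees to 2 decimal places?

176.78°

u·v = -0.9985; |u| = 1.0000, |v| = 1.0000.
cos θ = (u·v)/(|u||v|) = -0.9984, so θ = 176.78°.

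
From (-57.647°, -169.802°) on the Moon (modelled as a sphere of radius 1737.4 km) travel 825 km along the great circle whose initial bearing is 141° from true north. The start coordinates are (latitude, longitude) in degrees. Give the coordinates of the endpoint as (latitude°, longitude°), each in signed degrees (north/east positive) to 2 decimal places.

-70.30°, -111.22°

Angular distance δ = d/R = 825/1737.4 = 0.47485 rad; initial bearing θ = 2.4609 rad.
sin φ₂ = sin φ₁ cos δ + cos φ₁ sin δ cos θ = (-0.8448)(0.8894) + (0.5351)(0.4572)(-0.7771) = -0.9414, so φ₂ = -70.30°.
Δλ = atan2(sin θ sin δ cos φ₁, cos δ − sin φ₁ sin φ₂) = atan2(0.1540, 0.0941) = 58.579°.
λ₂ = -169.802° + 58.579° = -111.22°.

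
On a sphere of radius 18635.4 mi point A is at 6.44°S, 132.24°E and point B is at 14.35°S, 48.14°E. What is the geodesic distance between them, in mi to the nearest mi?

26904 mi

With latitudes φ₁ = -6.440°, φ₂ = -14.350° and longitude difference Δλ = -84.100°:
cos c = sin φ₁ sin φ₂ + cos φ₁ cos φ₂ cos Δλ = (-0.1122)(-0.2478) + (0.9937)(0.9688)(0.1028) = 0.12676,
so c = arccos(0.12676) = 1.44370 rad.
Distance = R·c = 18635.4 × 1.4437 ≈ 26904 mi.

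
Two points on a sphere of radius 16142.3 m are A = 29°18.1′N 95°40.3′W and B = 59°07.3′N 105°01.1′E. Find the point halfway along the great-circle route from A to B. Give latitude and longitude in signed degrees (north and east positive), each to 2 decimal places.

Central angle δ = 1.5694 rad. Interpolating on the sphere with fraction f = 0.5:
P = [sin((1−f)δ)·A + sin(fδ)·B] / sin δ = 0.7066·A + 0.7066·B in Cartesian coordinates,
giving P = (-0.1549, -0.2629, 0.9523), i.e. latitude 72.23°, longitude -120.50°.

72.23°, -120.50°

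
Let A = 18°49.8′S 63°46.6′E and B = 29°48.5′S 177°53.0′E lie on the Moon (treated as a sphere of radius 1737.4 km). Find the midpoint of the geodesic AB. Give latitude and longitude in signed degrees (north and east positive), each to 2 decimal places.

-39.66°, 117.00°

The central angle between A and B is δ = 1.7467 rad.
With f = 0.5, the slerp weights are sin((1−f)δ)/sin δ = 0.7785 and sin(fδ)/sin δ = 0.7785.
Weighted sum of the unit vectors: (0.7785)·(0.4182,0.8491,-0.3228) + (0.7785)·(-0.8671,0.0320,-0.4971) = (-0.3494, 0.6859, -0.6383).
Converting back: φ = atan2(z, √(x²+y²)) = -39.66°, λ = atan2(y, x) = 117.00°.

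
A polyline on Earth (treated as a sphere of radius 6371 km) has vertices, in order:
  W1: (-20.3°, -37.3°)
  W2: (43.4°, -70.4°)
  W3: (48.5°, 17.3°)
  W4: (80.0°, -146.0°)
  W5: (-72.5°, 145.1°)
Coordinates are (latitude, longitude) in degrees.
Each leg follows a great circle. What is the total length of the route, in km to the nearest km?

37411 km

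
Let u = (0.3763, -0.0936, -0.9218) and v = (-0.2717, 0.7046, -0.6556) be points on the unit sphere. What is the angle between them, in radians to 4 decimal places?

u·v = 0.4361; |u| = 1.0000, |v| = 1.0000.
cos θ = (u·v)/(|u||v|) = 0.4361, so θ = 1.1195 rad.

1.1195 rad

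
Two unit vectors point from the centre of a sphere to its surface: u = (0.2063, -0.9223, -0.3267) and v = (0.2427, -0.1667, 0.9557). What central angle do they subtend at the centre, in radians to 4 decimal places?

1.6794 rad

u·v = -0.1084; |u| = 1.0000, |v| = 1.0000.
cos θ = (u·v)/(|u||v|) = -0.1084, so θ = 1.6794 rad.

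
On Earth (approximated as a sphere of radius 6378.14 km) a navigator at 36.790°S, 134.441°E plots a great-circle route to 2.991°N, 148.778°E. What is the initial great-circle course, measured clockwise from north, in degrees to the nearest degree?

With φ₁ = -0.6421, φ₂ = 0.0522, Δλ = 0.2502 rad, the forward-azimuth formula gives
θ = atan2( sin Δλ cos φ₂ , cos φ₁ sin φ₂ − sin φ₁ cos φ₂ cos Δλ ) = atan2(0.2473, 0.6212) = 21.71°.
So the initial bearing is 22°.

22°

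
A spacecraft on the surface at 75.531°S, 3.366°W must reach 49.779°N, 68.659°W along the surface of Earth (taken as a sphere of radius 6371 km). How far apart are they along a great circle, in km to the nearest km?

14702 km

With latitudes φ₁ = -75.531°, φ₂ = 49.779° and longitude difference Δλ = -65.293°:
cos c = sin φ₁ sin φ₂ + cos φ₁ cos φ₂ cos Δλ = (-0.9683)(0.7636) + (0.2499)(0.6457)(0.4180) = -0.67190,
so c = arccos(-0.67190) = 2.30757 rad.
Distance = R·c = 6371 × 2.3076 ≈ 14702 km.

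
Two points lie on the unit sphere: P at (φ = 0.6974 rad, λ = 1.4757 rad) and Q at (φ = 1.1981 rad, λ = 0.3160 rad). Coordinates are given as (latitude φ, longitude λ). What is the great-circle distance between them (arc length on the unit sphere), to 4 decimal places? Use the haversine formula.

0.7818

Let φ₁ = 0.6974 rad, φ₂ = 1.1981 rad, and Δλ = -1.1597 rad.
Haversine: a = sin²(Δφ/2) + cos φ₁ cos φ₂ sin²(Δλ/2) = 0.0614 + (0.7665)(0.3641)(0.3002) = 0.14516.
Central angle c = 2·arcsin(√a) = 0.78176 rad.
On the unit sphere the arc length equals the central angle: 0.7818.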